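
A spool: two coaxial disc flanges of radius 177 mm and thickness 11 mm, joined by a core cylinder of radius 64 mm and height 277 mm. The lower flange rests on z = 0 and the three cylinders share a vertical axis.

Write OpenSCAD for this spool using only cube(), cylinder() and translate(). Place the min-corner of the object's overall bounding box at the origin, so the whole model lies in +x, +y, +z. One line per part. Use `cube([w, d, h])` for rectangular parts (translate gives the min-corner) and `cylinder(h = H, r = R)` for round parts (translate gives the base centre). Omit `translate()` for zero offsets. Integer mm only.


translate([177, 177, 0]) cylinder(h = 11, r = 177);
translate([177, 177, 11]) cylinder(h = 277, r = 64);
translate([177, 177, 288]) cylinder(h = 11, r = 177);


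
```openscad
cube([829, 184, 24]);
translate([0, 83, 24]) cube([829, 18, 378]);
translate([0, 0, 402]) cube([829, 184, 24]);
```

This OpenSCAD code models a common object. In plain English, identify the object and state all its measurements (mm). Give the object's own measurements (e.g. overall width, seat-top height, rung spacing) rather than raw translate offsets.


An I-beam lying along x, 829 mm long. Overall section height 426 mm. Two flanges 184 mm wide (y) and 24 mm thick, one on the floor and one at the top; a web 18 mm thick runs between them, centred on the flange width.


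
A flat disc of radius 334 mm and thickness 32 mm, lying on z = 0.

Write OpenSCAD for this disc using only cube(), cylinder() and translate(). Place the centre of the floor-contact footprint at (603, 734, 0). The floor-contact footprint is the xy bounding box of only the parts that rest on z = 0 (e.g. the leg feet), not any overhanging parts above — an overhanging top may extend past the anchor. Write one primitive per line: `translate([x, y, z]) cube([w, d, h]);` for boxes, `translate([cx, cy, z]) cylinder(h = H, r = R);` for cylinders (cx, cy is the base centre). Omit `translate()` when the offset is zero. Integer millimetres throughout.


translate([603, 734, 0]) cylinder(h = 32, r = 334);


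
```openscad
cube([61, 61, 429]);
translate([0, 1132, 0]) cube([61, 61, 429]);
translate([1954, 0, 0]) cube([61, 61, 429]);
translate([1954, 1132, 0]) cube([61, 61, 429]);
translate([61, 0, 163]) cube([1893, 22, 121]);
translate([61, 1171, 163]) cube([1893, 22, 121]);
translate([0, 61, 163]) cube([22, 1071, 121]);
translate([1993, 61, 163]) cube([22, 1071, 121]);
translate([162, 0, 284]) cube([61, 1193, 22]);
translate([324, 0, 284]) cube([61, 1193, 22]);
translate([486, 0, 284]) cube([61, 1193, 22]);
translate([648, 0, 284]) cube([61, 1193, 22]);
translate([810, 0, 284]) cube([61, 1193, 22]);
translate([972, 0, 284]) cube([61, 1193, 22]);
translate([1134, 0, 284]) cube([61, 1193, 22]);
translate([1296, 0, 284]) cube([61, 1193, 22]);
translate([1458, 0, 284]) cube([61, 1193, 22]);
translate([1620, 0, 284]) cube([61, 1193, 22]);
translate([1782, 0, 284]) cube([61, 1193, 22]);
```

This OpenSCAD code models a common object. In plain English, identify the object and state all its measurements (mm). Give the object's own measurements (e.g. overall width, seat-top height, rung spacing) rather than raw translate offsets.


A bed frame 2015 mm long (x) by 1193 mm wide (y). Four 61×61 mm corner posts, 429 mm tall, at the corners of the footprint. Four rails of 22 mm thickness and 121 mm height run between adjacent posts with their undersides at z = 163 mm, their outer faces flush with the outside of the frame (the two x-running rails run between the posts' inner faces; the two y-running rails run between the posts' inner faces). 11 slats, each 61 mm wide (x) and 22 mm thick, lie across the top of the two x-running rails, running the full 1193 mm width of the frame in y; along x they sit between the end posts with a 101 mm gap after the −x posts and between neighbouring slats, leaving 111 mm before the +x posts.


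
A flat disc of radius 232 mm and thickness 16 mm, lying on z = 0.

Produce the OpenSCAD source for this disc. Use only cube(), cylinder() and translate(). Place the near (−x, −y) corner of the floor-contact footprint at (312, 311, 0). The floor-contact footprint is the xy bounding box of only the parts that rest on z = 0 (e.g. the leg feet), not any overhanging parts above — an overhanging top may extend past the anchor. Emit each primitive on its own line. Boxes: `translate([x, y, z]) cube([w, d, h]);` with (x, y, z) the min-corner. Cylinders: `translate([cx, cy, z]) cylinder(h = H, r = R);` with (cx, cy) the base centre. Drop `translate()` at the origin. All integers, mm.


translate([544, 543, 0]) cylinder(h = 16, r = 232);


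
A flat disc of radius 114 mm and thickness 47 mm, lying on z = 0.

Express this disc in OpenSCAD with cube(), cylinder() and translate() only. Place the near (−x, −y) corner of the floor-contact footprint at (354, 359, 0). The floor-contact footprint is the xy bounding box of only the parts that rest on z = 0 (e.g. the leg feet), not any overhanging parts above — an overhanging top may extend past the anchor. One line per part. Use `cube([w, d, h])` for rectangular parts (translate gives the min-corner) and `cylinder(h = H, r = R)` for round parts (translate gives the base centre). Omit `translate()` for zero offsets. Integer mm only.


translate([468, 473, 0]) cylinder(h = 47, r = 114);


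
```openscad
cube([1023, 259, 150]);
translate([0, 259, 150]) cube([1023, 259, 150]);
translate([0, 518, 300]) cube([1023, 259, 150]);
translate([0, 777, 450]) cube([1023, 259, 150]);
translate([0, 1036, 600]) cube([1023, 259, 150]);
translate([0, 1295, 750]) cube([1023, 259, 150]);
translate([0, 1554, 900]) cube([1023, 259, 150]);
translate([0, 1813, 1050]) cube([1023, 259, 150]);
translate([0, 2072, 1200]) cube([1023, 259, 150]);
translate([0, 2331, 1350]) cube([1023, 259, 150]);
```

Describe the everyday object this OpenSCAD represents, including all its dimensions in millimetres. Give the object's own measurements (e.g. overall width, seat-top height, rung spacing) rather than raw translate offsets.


A straight staircase of 10 solid steps. Each step is 1023 mm wide (x), 259 mm deep (y, the going) and 150 mm tall (the rise). The first step rests on the floor; each subsequent step sits one going further in +y and one rise higher in +z, directly behind and above the previous step with no overlap.


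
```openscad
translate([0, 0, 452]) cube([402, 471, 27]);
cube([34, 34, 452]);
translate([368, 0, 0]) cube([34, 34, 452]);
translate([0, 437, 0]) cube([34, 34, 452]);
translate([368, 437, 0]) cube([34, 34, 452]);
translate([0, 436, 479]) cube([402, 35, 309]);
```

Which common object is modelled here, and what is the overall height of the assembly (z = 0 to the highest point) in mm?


A chair. The overall height is 788 mm.

A slab on four corner posts with a tall panel at the back — a chair. The seat slab sits at z = 452 with thickness 27, and the 309 mm backrest starts at the seat top, so the overall height is 452 + 27 + 309 = 788 mm.


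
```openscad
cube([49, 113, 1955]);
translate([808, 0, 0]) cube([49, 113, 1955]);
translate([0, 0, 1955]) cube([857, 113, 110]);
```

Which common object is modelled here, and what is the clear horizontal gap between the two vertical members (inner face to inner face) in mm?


A door frame. The clear opening width is 759 mm.

Two 1955 mm tall posts with a header on top — a door frame. The left jamb is 49 mm wide at x = 0; the right jamb starts at x = 808. The clear opening is 808 − 49 = 759 mm.


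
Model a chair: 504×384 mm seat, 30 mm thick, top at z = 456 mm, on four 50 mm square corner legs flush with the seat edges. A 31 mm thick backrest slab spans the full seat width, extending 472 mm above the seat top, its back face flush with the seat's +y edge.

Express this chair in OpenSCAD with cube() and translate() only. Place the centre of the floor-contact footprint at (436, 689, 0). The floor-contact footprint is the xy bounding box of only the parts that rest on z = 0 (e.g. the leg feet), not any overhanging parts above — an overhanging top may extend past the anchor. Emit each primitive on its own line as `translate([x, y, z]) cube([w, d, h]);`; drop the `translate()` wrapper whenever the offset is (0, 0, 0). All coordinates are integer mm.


translate([184, 497, 426]) cube([504, 384, 30]);
translate([184, 497, 0]) cube([50, 50, 426]);
translate([638, 497, 0]) cube([50, 50, 426]);
translate([184, 831, 0]) cube([50, 50, 426]);
translate([638, 831, 0]) cube([50, 50, 426]);
translate([184, 850, 456]) cube([504, 31, 472]);


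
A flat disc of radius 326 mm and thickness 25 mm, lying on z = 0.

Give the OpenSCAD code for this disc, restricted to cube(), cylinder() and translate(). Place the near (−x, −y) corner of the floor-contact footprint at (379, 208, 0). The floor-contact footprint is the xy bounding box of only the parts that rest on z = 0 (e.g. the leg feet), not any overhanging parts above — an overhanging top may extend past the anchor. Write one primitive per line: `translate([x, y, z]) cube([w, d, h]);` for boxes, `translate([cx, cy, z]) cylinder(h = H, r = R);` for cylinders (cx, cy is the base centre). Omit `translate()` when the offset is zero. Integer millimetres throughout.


translate([705, 534, 0]) cylinder(h = 25, r = 326);


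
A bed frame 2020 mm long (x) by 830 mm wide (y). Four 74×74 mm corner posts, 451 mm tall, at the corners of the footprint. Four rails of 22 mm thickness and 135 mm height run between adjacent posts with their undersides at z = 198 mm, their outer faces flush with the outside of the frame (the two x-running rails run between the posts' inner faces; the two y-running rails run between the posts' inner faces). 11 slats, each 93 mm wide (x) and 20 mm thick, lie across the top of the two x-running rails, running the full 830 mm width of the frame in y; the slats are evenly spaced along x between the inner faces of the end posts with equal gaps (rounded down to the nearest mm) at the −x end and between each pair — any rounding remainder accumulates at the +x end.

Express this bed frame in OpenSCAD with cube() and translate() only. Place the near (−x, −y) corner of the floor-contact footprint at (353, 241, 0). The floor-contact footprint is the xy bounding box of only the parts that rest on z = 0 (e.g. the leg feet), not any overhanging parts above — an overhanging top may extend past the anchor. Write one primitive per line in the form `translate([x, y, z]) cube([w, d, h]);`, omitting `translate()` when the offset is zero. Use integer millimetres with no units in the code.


translate([353, 241, 0]) cube([74, 74, 451]);
translate([353, 997, 0]) cube([74, 74, 451]);
translate([2299, 241, 0]) cube([74, 74, 451]);
translate([2299, 997, 0]) cube([74, 74, 451]);
translate([427, 241, 198]) cube([1872, 22, 135]);
translate([427, 1049, 198]) cube([1872, 22, 135]);
translate([353, 315, 198]) cube([22, 682, 135]);
translate([2351, 315, 198]) cube([22, 682, 135]);
translate([497, 241, 333]) cube([93, 830, 20]);
translate([660, 241, 333]) cube([93, 830, 20]);
translate([823, 241, 333]) cube([93, 830, 20]);
translate([986, 241, 333]) cube([93, 830, 20]);
translate([1149, 241, 333]) cube([93, 830, 20]);
translate([1312, 241, 333]) cube([93, 830, 20]);
translate([1475, 241, 333]) cube([93, 830, 20]);
translate([1638, 241, 333]) cube([93, 830, 20]);
translate([1801, 241, 333]) cube([93, 830, 20]);
translate([1964, 241, 333]) cube([93, 830, 20]);
translate([2127, 241, 333]) cube([93, 830, 20]);


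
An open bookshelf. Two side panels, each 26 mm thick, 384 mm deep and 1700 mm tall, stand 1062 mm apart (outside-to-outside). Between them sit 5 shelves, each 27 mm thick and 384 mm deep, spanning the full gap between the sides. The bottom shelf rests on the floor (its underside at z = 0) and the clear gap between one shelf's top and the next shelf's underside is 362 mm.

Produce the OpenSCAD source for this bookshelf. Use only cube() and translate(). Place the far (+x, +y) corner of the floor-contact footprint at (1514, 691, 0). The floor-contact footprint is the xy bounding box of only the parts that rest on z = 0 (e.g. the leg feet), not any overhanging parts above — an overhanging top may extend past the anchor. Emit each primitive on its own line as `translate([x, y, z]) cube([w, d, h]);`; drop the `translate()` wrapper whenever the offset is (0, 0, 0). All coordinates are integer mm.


translate([452, 307, 0]) cube([26, 384, 1700]);
translate([1488, 307, 0]) cube([26, 384, 1700]);
translate([478, 307, 0]) cube([1010, 384, 27]);
translate([478, 307, 389]) cube([1010, 384, 27]);
translate([478, 307, 778]) cube([1010, 384, 27]);
translate([478, 307, 1167]) cube([1010, 384, 27]);
translate([478, 307, 1556]) cube([1010, 384, 27]);


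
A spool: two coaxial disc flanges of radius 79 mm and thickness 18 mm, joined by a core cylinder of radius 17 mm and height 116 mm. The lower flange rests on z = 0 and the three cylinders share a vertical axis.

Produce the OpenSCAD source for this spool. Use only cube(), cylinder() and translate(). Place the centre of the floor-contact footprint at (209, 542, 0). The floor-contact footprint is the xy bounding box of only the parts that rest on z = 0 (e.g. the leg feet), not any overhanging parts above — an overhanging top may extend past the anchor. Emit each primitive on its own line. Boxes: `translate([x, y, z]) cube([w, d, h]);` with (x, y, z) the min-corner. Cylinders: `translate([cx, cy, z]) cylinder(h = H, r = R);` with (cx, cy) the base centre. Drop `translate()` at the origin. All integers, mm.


translate([209, 542, 0]) cylinder(h = 18, r = 79);
translate([209, 542, 18]) cylinder(h = 116, r = 17);
translate([209, 542, 134]) cylinder(h = 18, r = 79);


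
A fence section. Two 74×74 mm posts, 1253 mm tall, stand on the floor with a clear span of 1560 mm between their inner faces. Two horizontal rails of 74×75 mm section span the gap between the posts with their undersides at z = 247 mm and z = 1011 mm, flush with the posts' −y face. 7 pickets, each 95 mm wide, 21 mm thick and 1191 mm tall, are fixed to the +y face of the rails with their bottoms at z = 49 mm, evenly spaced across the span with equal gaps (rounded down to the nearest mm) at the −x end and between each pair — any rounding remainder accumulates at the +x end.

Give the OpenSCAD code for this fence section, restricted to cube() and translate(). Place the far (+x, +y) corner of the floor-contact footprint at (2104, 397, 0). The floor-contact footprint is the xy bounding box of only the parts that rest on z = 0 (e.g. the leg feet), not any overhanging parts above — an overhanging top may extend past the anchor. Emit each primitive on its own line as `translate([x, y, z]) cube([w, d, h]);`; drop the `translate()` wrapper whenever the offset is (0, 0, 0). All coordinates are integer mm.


translate([396, 323, 0]) cube([74, 74, 1253]);
translate([2030, 323, 0]) cube([74, 74, 1253]);
translate([470, 323, 247]) cube([1560, 74, 75]);
translate([470, 323, 1011]) cube([1560, 74, 75]);
translate([581, 397, 49]) cube([95, 21, 1191]);
translate([787, 397, 49]) cube([95, 21, 1191]);
translate([993, 397, 49]) cube([95, 21, 1191]);
translate([1199, 397, 49]) cube([95, 21, 1191]);
translate([1405, 397, 49]) cube([95, 21, 1191]);
translate([1611, 397, 49]) cube([95, 21, 1191]);
translate([1817, 397, 49]) cube([95, 21, 1191]);


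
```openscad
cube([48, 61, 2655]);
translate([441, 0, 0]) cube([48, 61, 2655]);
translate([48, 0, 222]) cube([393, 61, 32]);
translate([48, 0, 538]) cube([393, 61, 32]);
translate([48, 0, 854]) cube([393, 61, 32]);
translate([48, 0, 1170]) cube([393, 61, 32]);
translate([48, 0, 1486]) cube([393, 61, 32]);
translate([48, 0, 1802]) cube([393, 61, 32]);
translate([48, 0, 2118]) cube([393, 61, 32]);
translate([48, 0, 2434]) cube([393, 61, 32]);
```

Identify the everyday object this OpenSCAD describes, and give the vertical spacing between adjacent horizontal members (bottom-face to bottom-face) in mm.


A ladder. The rung spacing is 316 mm.

Two tall 48×61 posts with 8 short bars between them — a ladder. Adjacent rungs sit at z = 222 and z = 538, so the spacing is 538 − 222 = 316 mm.


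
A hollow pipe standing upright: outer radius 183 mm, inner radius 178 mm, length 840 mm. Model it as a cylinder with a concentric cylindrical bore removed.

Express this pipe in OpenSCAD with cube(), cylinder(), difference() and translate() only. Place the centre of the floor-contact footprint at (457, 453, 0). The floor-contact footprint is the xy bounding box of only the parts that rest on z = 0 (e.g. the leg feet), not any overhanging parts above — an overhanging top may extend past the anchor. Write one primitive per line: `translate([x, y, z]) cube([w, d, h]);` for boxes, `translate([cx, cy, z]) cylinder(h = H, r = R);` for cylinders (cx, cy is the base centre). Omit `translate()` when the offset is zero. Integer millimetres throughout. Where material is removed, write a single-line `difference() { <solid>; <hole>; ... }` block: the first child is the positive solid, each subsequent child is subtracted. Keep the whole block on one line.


difference() { translate([457, 453, 0]) cylinder(h = 840, r = 183); translate([457, 453, 0]) cylinder(h = 840, r = 178); }


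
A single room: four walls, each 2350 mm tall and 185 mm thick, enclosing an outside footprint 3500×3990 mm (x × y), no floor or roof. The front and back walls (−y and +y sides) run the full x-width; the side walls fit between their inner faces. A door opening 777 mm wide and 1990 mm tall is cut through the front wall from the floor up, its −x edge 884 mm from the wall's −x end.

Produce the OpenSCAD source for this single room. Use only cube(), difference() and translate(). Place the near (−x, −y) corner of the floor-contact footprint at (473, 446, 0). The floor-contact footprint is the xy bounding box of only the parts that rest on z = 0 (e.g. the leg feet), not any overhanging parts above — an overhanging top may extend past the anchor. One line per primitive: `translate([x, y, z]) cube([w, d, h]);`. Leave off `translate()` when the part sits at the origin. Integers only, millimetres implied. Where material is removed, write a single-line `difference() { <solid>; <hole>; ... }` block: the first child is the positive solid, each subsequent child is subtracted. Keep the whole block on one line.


difference() { translate([473, 446, 0]) cube([3500, 185, 2350]); translate([1357, 446, 0]) cube([777, 185, 1990]); }
translate([473, 4251, 0]) cube([3500, 185, 2350]);
translate([473, 631, 0]) cube([185, 3620, 2350]);
translate([3788, 631, 0]) cube([185, 3620, 2350]);


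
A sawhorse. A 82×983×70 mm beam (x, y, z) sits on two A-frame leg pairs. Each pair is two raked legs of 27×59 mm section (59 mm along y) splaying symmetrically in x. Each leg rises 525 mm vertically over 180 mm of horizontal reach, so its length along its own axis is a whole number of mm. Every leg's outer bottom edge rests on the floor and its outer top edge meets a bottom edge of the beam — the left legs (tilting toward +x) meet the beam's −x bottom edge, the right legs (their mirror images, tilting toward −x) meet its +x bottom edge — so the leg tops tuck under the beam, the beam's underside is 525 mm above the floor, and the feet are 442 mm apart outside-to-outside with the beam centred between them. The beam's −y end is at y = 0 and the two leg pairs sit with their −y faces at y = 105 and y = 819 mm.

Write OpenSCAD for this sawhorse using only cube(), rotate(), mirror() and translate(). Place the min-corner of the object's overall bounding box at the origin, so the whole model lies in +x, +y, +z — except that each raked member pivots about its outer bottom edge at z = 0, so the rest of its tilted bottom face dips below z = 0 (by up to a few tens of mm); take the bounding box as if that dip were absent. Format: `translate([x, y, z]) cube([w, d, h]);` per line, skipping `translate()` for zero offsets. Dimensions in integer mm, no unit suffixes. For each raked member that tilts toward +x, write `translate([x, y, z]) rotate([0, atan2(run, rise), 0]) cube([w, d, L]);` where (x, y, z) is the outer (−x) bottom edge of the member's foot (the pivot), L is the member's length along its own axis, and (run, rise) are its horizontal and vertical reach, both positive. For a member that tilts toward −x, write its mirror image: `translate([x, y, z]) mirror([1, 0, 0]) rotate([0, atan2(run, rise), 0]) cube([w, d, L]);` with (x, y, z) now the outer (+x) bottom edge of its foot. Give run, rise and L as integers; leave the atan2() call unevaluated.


translate([180, 0, 525]) cube([82, 983, 70]);
translate([0, 105, 0]) rotate([0, atan2(180, 525), 0]) cube([27, 59, 555]);
translate([442, 105, 0]) mirror([1, 0, 0]) rotate([0, atan2(180, 525), 0]) cube([27, 59, 555]);
translate([0, 819, 0]) rotate([0, atan2(180, 525), 0]) cube([27, 59, 555]);
translate([442, 819, 0]) mirror([1, 0, 0]) rotate([0, atan2(180, 525), 0]) cube([27, 59, 555]);


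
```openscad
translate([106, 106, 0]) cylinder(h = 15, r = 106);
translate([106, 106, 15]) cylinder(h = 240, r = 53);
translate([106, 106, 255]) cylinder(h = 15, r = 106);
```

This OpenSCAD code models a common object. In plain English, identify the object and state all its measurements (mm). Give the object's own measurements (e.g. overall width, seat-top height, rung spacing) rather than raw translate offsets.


A spool: two coaxial disc flanges of radius 106 mm and thickness 15 mm, joined by a core cylinder of radius 53 mm and height 240 mm. The lower flange rests on z = 0 and the three cylinders share a vertical axis.


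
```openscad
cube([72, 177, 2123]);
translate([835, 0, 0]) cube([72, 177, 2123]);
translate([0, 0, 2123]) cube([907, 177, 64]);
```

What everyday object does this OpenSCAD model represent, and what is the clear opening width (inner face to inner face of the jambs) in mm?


A door frame. The clear opening width is 763 mm.

Two 2123 mm tall posts with a header on top — a door frame. The left jamb is 72 mm wide at x = 0; the right jamb starts at x = 835. The clear opening is 835 − 72 = 763 mm.


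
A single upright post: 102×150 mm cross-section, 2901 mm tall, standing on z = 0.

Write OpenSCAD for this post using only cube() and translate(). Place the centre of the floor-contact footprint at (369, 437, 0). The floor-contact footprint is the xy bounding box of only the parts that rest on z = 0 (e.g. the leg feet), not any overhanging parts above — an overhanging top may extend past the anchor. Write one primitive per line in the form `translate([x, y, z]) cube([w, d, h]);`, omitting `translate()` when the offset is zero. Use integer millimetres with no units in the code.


translate([318, 362, 0]) cube([102, 150, 2901]);


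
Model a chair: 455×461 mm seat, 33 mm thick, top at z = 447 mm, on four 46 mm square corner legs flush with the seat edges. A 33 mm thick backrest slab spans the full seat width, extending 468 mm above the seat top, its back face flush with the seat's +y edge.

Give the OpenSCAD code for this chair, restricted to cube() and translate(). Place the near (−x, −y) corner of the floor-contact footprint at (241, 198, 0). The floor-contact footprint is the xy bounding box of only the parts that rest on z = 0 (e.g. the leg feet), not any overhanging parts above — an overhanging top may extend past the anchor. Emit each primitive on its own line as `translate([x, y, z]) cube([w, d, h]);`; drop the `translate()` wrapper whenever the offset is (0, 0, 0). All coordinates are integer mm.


// leg_h = 447 - 33 = 414
translate([241, 198, 414]) cube([455, 461, 33]);
translate([241, 198, 0]) cube([46, 46, 414]);
translate([650, 198, 0]) cube([46, 46, 414]);
translate([241, 613, 0]) cube([46, 46, 414]);
translate([650, 613, 0]) cube([46, 46, 414]);
translate([241, 626, 447]) cube([455, 33, 468]);


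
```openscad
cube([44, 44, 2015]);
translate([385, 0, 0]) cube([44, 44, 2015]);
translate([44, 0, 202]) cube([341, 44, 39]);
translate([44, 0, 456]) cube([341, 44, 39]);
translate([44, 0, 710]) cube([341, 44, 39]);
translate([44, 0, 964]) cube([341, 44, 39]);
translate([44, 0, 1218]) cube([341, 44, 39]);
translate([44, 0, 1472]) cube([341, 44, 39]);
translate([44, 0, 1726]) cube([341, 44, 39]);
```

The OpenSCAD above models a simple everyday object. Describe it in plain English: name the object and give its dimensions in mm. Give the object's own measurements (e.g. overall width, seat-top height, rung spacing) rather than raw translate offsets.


A straight ladder. Two 44×44 mm vertical rails, 2015 mm tall, stand 429 mm apart (outside-to-outside) with their front faces coplanar on the −y side. 7 rungs, each 44 mm deep and 39 mm tall, span between the inner faces of the rails, front faces flush with the rails. The lowest rung's underside is at z = 202 mm and rungs are spaced 254 mm apart (underside to underside).


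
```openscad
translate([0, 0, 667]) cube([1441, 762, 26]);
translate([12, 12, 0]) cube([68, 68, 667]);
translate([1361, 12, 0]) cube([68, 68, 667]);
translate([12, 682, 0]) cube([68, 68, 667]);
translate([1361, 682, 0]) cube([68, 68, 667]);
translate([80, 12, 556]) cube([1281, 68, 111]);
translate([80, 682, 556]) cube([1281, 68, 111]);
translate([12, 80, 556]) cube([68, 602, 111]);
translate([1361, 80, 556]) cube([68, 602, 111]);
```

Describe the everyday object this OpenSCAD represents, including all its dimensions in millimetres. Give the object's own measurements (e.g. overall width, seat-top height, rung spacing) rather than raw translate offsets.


A table: top 1441 mm (x) × 762 mm (y), 26 mm thick, upper face at z = 693 mm, on four 68×68 mm square legs, each inset 12 mm from the nearest pair of top edges from z = 0 to the bottom of the top. Four apron rails, 68 mm thick and 111 mm tall, run between adjacent legs with their top edges flush with the underside of the top and their outer faces flush with the legs' outer faces.


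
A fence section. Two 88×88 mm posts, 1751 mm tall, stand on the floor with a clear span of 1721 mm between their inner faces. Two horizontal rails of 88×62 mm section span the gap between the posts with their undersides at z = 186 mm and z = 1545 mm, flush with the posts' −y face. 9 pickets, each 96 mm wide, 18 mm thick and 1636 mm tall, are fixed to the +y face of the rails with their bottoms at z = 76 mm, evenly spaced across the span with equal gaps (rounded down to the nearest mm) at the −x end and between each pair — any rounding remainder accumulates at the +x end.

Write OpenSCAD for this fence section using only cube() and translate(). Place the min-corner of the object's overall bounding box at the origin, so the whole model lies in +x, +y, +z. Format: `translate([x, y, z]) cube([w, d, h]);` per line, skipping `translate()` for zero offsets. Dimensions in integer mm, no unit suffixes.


cube([88, 88, 1751]);
translate([1809, 0, 0]) cube([88, 88, 1751]);
translate([88, 0, 186]) cube([1721, 88, 62]);
translate([88, 0, 1545]) cube([1721, 88, 62]);
translate([173, 88, 76]) cube([96, 18, 1636]);
translate([354, 88, 76]) cube([96, 18, 1636]);
translate([535, 88, 76]) cube([96, 18, 1636]);
translate([716, 88, 76]) cube([96, 18, 1636]);
translate([897, 88, 76]) cube([96, 18, 1636]);
translate([1078, 88, 76]) cube([96, 18, 1636]);
translate([1259, 88, 76]) cube([96, 18, 1636]);
translate([1440, 88, 76]) cube([96, 18, 1636]);
translate([1621, 88, 76]) cube([96, 18, 1636]);


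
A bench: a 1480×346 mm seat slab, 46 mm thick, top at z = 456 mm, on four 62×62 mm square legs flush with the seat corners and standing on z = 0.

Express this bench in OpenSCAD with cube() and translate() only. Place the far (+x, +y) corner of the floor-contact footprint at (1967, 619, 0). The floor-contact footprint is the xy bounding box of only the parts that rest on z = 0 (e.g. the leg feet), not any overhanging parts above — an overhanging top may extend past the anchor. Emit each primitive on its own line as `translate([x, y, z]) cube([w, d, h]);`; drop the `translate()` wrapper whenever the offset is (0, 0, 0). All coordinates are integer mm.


translate([487, 273, 410]) cube([1480, 346, 46]);
translate([487, 273, 0]) cube([62, 62, 410]);
translate([487, 557, 0]) cube([62, 62, 410]);
translate([1905, 273, 0]) cube([62, 62, 410]);
translate([1905, 557, 0]) cube([62, 62, 410]);


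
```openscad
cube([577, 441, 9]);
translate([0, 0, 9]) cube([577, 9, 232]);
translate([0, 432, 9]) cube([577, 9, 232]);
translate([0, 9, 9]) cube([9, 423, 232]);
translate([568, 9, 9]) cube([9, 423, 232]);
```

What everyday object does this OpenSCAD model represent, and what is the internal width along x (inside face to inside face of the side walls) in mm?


An open box. The internal width is 559 mm.

A 577×441 base slab with four walls standing on it — an open box. The base is 577 mm wide and the walls are 9 mm thick, so the internal width is 577 − 2 × 9 = 559 mm.


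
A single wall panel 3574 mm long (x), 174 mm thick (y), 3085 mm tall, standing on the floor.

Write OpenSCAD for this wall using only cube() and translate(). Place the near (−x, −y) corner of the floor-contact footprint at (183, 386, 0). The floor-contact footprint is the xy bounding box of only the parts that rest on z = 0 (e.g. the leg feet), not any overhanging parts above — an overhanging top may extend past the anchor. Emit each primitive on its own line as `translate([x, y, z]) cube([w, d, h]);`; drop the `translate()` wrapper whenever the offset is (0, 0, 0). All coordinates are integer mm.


translate([183, 386, 0]) cube([3574, 174, 3085]);


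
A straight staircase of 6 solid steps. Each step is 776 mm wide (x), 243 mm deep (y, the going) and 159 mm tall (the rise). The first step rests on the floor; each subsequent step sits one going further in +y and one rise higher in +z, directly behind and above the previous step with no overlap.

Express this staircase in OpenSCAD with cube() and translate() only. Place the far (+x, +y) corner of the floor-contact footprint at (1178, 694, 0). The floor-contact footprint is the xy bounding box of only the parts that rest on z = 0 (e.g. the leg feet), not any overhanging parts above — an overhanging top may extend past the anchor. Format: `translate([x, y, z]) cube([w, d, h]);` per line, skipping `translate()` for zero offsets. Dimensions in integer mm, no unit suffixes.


translate([402, 451, 0]) cube([776, 243, 159]);
translate([402, 694, 159]) cube([776, 243, 159]);
translate([402, 937, 318]) cube([776, 243, 159]);
translate([402, 1180, 477]) cube([776, 243, 159]);
translate([402, 1423, 636]) cube([776, 243, 159]);
translate([402, 1666, 795]) cube([776, 243, 159]);


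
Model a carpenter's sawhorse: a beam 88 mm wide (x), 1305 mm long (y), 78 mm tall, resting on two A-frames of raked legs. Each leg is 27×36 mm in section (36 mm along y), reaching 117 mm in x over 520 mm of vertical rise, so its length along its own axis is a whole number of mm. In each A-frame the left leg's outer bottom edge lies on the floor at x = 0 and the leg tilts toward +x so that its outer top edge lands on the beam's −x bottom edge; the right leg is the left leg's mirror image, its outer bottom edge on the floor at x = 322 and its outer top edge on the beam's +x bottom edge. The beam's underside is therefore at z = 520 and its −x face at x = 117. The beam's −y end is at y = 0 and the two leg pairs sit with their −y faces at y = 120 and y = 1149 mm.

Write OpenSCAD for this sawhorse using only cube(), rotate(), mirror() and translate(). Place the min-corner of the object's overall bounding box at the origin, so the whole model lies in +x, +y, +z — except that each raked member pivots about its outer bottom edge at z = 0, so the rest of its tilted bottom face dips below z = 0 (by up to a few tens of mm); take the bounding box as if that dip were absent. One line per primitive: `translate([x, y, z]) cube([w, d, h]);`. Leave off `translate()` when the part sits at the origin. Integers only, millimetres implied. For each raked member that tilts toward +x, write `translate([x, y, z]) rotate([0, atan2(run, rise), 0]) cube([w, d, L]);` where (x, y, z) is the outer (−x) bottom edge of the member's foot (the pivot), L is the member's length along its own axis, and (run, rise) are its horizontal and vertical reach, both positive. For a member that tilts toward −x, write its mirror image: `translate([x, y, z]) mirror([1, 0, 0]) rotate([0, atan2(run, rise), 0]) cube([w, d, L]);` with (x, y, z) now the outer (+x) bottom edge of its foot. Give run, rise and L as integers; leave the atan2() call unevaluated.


translate([117, 0, 520]) cube([88, 1305, 78]);
translate([0, 120, 0]) rotate([0, atan2(117, 520), 0]) cube([27, 36, 533]);
translate([322, 120, 0]) mirror([1, 0, 0]) rotate([0, atan2(117, 520), 0]) cube([27, 36, 533]);
translate([0, 1149, 0]) rotate([0, atan2(117, 520), 0]) cube([27, 36, 533]);
translate([322, 1149, 0]) mirror([1, 0, 0]) rotate([0, atan2(117, 520), 0]) cube([27, 36, 533]);


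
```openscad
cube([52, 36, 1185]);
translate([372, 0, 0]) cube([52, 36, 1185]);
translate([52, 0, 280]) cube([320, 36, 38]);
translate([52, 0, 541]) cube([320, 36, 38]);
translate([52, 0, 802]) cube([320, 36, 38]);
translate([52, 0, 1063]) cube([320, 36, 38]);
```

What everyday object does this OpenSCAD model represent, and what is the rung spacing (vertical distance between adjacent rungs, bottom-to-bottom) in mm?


A ladder. The rung spacing is 261 mm.

Two tall 52×36 posts with 4 short bars between them — a ladder. Adjacent rungs sit at z = 280 and z = 541, so the spacing is 541 − 280 = 261 mm.


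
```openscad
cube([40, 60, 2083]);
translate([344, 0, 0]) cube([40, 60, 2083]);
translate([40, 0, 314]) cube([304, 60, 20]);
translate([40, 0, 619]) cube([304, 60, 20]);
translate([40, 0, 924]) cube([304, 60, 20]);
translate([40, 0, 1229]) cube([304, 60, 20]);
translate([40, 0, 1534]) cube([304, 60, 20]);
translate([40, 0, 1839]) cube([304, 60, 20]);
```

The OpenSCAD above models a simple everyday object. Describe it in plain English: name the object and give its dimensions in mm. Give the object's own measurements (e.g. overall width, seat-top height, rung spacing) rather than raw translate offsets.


A straight ladder. Two 40×60 mm vertical rails, 2083 mm tall, stand 384 mm apart (outside-to-outside) with their front faces coplanar on the −y side. 6 rungs, each 60 mm deep and 20 mm tall, span between the inner faces of the rails, front faces flush with the rails. The lowest rung's underside is at z = 314 mm and rungs are spaced 305 mm apart (underside to underside).


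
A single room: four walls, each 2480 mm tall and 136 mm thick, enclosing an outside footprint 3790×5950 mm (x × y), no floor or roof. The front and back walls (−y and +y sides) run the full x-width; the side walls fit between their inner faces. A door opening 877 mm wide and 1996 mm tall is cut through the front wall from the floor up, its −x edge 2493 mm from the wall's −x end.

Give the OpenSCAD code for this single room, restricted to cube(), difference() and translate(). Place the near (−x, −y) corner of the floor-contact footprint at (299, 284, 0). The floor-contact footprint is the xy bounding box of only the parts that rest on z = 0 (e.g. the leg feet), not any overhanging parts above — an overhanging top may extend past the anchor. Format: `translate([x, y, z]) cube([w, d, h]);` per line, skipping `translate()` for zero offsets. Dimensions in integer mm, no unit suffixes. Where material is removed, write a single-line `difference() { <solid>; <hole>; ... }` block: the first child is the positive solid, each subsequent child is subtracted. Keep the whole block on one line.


difference() { translate([299, 284, 0]) cube([3790, 136, 2480]); translate([2792, 284, 0]) cube([877, 136, 1996]); }
translate([299, 6098, 0]) cube([3790, 136, 2480]);
translate([299, 420, 0]) cube([136, 5678, 2480]);
translate([3953, 420, 0]) cube([136, 5678, 2480]);


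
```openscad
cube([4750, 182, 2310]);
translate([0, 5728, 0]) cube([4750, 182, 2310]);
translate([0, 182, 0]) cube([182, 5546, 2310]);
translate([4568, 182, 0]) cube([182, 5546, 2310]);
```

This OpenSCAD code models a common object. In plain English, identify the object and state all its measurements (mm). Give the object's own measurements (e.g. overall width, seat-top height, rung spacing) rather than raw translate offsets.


The wall frame of a small rectangular building: four walls, each 2310 mm tall and 182 mm thick, enclosing a footprint 4750 mm (x) by 5910 mm (y) outside-to-outside, with no floor or roof. The front and back walls (the −y and +y sides) span the full width; the two side walls fit between them.


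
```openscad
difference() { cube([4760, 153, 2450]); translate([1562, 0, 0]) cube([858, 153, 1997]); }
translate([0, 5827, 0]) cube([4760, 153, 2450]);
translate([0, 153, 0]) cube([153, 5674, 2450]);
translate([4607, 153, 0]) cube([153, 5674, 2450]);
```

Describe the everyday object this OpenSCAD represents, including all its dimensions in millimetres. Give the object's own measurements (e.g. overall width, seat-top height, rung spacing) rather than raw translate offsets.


A single room: four walls, each 2450 mm tall and 153 mm thick, enclosing an outside footprint 4760×5980 mm (x × y), no floor or roof. The front and back walls (−y and +y sides) run the full x-width; the side walls fit between their inner faces. A door opening 858 mm wide and 1997 mm tall is cut through the front wall from the floor up, its −x edge 1562 mm from the wall's −x end.


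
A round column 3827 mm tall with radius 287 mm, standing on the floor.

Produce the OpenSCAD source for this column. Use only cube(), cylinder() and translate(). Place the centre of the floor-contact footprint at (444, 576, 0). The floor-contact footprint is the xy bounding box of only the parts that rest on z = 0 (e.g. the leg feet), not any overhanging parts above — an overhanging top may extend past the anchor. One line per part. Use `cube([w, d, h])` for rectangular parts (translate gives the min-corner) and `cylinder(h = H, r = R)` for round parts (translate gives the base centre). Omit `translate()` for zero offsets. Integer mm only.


translate([444, 576, 0]) cylinder(h = 3827, r = 287);


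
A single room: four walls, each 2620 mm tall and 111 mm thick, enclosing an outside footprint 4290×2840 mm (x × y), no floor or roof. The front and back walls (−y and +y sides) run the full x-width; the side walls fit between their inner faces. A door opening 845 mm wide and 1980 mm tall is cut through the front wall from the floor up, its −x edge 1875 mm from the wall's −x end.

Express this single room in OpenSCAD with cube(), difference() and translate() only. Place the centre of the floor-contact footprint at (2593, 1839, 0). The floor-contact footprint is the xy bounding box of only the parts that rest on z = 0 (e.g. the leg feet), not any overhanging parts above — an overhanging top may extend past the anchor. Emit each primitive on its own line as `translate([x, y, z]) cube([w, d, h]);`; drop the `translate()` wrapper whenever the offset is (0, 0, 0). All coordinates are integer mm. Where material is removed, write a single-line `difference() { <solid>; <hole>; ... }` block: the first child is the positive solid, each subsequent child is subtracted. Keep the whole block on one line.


difference() { translate([448, 419, 0]) cube([4290, 111, 2620]); translate([2323, 419, 0]) cube([845, 111, 1980]); }
translate([448, 3148, 0]) cube([4290, 111, 2620]);
translate([448, 530, 0]) cube([111, 2618, 2620]);
translate([4627, 530, 0]) cube([111, 2618, 2620]);


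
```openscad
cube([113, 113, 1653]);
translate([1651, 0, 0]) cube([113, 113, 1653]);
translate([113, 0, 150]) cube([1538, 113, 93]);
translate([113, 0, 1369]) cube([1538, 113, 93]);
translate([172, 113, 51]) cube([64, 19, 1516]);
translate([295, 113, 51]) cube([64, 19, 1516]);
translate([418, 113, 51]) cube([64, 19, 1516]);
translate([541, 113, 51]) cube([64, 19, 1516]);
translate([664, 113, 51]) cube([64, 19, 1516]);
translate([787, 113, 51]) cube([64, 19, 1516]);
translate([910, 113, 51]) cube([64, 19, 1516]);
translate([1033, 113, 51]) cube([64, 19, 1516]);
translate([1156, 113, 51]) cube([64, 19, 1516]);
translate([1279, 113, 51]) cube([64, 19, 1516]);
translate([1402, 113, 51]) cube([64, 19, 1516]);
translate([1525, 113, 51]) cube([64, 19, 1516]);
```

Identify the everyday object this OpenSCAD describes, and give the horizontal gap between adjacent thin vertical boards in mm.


A fence section. The picket gap is 59 mm.

Two posts, two rails, 12 pickets — a fence section. Span 1538 mm holds 12 pickets of 64 mm with 13 equal gaps: ⌊(1538 − 12·64) / 13⌋ = 59 mm.
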